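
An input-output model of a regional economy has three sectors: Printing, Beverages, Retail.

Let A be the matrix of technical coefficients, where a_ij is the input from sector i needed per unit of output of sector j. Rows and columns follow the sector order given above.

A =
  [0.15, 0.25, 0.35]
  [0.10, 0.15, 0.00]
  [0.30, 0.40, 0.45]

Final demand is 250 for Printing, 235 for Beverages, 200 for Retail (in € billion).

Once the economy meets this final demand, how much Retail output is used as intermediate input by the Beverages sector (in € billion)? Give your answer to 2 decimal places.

z_RB = 151.14

I − A =
  [   0.85    -0.25    -0.35]
  [  -0.10     0.85     0.00]
  [  -0.30    -0.40     0.55]
Cofactors of I−A, C_ij = (−1)^(i+j)·(minor ij) (rows/columns in the sector order above):
  C_11 = (0.85)(0.55) − (0.00)(-0.40) = 0.4675
  C_12 = −[(-0.10)(0.55) − (0.00)(-0.30)] = 0.0550
  C_13 = (-0.10)(-0.40) − (0.85)(-0.30) = 0.2950
  C_21 = −[(-0.25)(0.55) − (-0.35)(-0.40)] = 0.2775
  C_22 = (0.85)(0.55) − (-0.35)(-0.30) = 0.3625
  C_23 = −[(0.85)(-0.40) − (-0.25)(-0.30)] = 0.4150
  C_31 = (-0.25)(0.00) − (-0.35)(0.85) = 0.2975
  C_32 = −[(0.85)(0.00) − (-0.35)(-0.10)] = 0.0350
  C_33 = (0.85)(0.85) − (-0.25)(-0.10) = 0.6975
det(I−A) = Σ_j (I−A)_1j·C_1j = (0.85)(0.4675) + (-0.25)(0.0550) + (-0.35)(0.2950) = 0.280375
adj(I−A) = Cᵀ =
  [ 0.4675   0.2775   0.2975]
  [ 0.0550   0.3625   0.0350]
  [ 0.2950   0.4150   0.6975]
(I − A)⁻¹ = adj(I−A) / det(I−A) ≈
  [   1.6674     0.9897     1.0611]
  [   0.1962     1.2929     0.1248]
  [   1.0522     1.4802     2.4877]
First solve x = (I − A)⁻¹ d = adj(I−A)·d / det(I−A); in particular x_B = (0.0550·250 + 0.3625·235 + 0.0350·200) / 0.280375 = 105.9375 / 0.280375 ≈ 377.8422.
Intermediate flow from R to B: z_RB = a_RB · x_B = 0.40 × 105.9375 / 0.280375 = 42.375 / 0.280375 ≈ 151.14.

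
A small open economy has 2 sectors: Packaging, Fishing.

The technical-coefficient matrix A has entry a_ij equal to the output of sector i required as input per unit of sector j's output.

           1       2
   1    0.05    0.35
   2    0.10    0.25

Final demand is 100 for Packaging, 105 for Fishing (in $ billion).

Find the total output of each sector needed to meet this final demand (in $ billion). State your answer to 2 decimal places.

I − A =
  [   0.95    -0.35]
  [  -0.10     0.75]
det(I−A) = (0.95)(0.75) − (-0.35)(-0.10) = 0.6775
adj(I−A) = [[0.75, 0.35], [0.10, 0.95]]
(I − A)⁻¹ = adj(I−A) / det(I−A) ≈
  [   1.1070     0.5166]
  [   0.1476     1.4022]
x = (I − A)⁻¹ d = adj(I−A)·d / det(I−A), with det(I−A) = 0.6775:
  x_1 = (0.75·100 + 0.35·105) / 0.6775 = 111.75 / 0.6775 ≈ 164.94
  x_2 = (0.10·100 + 0.95·105) / 0.6775 = 109.75 / 0.6775 ≈ 161.99

x_1 = 164.94, x_2 = 161.99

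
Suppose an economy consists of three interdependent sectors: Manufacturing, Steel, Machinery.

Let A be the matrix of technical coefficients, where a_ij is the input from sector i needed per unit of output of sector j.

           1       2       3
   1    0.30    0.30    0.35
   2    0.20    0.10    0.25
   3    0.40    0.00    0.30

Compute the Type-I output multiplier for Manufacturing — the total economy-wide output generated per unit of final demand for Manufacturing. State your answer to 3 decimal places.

I − A =
  [   0.70    -0.30    -0.35]
  [  -0.20     0.90    -0.25]
  [  -0.40     0.00     0.70]
Cofactors of I−A, C_ij = (−1)^(i+j)·(minor ij) (rows/columns in the sector order above):
  C_11 = (0.90)(0.70) − (-0.25)(0.00) = 0.6300
  C_12 = −[(-0.20)(0.70) − (-0.25)(-0.40)] = 0.2400
  C_13 = (-0.20)(0.00) − (0.90)(-0.40) = 0.3600
  C_21 = −[(-0.30)(0.70) − (-0.35)(0.00)] = 0.2100
  C_22 = (0.70)(0.70) − (-0.35)(-0.40) = 0.3500
  C_23 = −[(0.70)(0.00) − (-0.30)(-0.40)] = 0.1200
  C_31 = (-0.30)(-0.25) − (-0.35)(0.90) = 0.3900
  C_32 = −[(0.70)(-0.25) − (-0.35)(-0.20)] = 0.2450
  C_33 = (0.70)(0.90) − (-0.30)(-0.20) = 0.5700
det(I−A) = Σ_j (I−A)_1j·C_1j = (0.70)(0.6300) + (-0.30)(0.2400) + (-0.35)(0.3600) = 0.2430
adj(I−A) = Cᵀ =
  [ 0.6300   0.2100   0.3900]
  [ 0.2400   0.3500   0.2450]
  [ 0.3600   0.1200   0.5700]
(I − A)⁻¹ = adj(I−A) / det(I−A) ≈
  [   2.5926     0.8642     1.6049]
  [   0.9877     1.4403     1.0082]
  [   1.4815     0.4938     2.3457]
The output multiplier for sector j is the column-j sum of the Leontief inverse (I − A)⁻¹ = adj(I−A) / det(I−A).
Column 1 of adj(I−A): (0.6300, 0.2400, 0.3600); det(I−A) = 0.2430.
m_1 = (0.6300 + 0.2400 + 0.3600) / 0.2430 = 1.23 / 0.2430 ≈ 5.062.

m_1 = 5.062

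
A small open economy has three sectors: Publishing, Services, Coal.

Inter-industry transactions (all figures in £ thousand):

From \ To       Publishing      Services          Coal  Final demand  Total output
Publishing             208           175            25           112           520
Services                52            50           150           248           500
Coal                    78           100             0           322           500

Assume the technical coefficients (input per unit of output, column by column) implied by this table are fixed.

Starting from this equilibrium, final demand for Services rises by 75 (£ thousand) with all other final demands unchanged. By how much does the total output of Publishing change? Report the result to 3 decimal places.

Technical coefficients a_ij = z_ij / X_j:
  a_PP = 208/520 = 0.40, a_SP = 52/520 = 0.10, a_CP = 78/520 = 0.15
  a_PS = 175/500 = 0.35, a_SS = 50/500 = 0.10, a_CS = 100/500 = 0.20
  a_PC = 25/500 = 0.05, a_SC = 150/500 = 0.30, a_CC = 0/500 = 0.00
I − A =
  [   0.60    -0.35    -0.05]
  [  -0.10     0.90    -0.30]
  [  -0.15    -0.20     1.00]
Cofactors of I−A, C_ij = (−1)^(i+j)·(minor ij) (rows/columns in the sector order above):
  C_11 = (0.90)(1.00) − (-0.30)(-0.20) = 0.8400
  C_12 = −[(-0.10)(1.00) − (-0.30)(-0.15)] = 0.1450
  C_13 = (-0.10)(-0.20) − (0.90)(-0.15) = 0.1550
  C_21 = −[(-0.35)(1.00) − (-0.05)(-0.20)] = 0.3600
  C_22 = (0.60)(1.00) − (-0.05)(-0.15) = 0.5925
  C_23 = −[(0.60)(-0.20) − (-0.35)(-0.15)] = 0.1725
  C_31 = (-0.35)(-0.30) − (-0.05)(0.90) = 0.1500
  C_32 = −[(0.60)(-0.30) − (-0.05)(-0.10)] = 0.1850
  C_33 = (0.60)(0.90) − (-0.35)(-0.10) = 0.5050
det(I−A) = Σ_j (I−A)_1j·C_1j = (0.60)(0.8400) + (-0.35)(0.1450) + (-0.05)(0.1550) = 0.4455
adj(I−A) = Cᵀ =
  [ 0.8400   0.3600   0.1500]
  [ 0.1450   0.5925   0.1850]
  [ 0.1550   0.1725   0.5050]
(I − A)⁻¹ = adj(I−A) / det(I−A) ≈
  [   1.8855     0.8081     0.3367]
  [   0.3255     1.3300     0.4153]
  [   0.3479     0.3872     1.1336]
Δx = (I − A)⁻¹ Δd with Δd having +75 in the Services component and 0 elsewhere.
So Δx_P = L_PS · (+75), where L_PS = adj(I−A)_PS / det(I−A) = 0.3600 / 0.4455.
Δx_P = 0.3600 × (+75) / 0.4455 = 27.00 / 0.4455 ≈ 60.606.

Δx_P = 60.606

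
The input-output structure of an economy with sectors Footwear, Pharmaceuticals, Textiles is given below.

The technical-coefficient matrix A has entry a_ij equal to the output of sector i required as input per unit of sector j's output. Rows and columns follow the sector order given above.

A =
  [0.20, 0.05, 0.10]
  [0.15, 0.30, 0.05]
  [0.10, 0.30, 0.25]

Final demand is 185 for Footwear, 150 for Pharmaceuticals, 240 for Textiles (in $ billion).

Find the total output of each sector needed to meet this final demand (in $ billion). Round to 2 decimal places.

x_1 = 312.00, x_2 = 316.00, x_3 = 488.00

I − A =
  [   0.80    -0.05    -0.10]
  [  -0.15     0.70    -0.05]
  [  -0.10    -0.30     0.75]
Cofactors of I−A, C_ij = (−1)^(i+j)·(minor ij) (rows/columns in the sector order above):
  C_11 = (0.70)(0.75) − (-0.05)(-0.30) = 0.5100
  C_12 = −[(-0.15)(0.75) − (-0.05)(-0.10)] = 0.1175
  C_13 = (-0.15)(-0.30) − (0.70)(-0.10) = 0.1150
  C_21 = −[(-0.05)(0.75) − (-0.10)(-0.30)] = 0.0675
  C_22 = (0.80)(0.75) − (-0.10)(-0.10) = 0.5900
  C_23 = −[(0.80)(-0.30) − (-0.05)(-0.10)] = 0.2450
  C_31 = (-0.05)(-0.05) − (-0.10)(0.70) = 0.0725
  C_32 = −[(0.80)(-0.05) − (-0.10)(-0.15)] = 0.0550
  C_33 = (0.80)(0.70) − (-0.05)(-0.15) = 0.5525
det(I−A) = Σ_j (I−A)_1j·C_1j = (0.80)(0.5100) + (-0.05)(0.1175) + (-0.10)(0.1150) = 0.390625
adj(I−A) = Cᵀ =
  [ 0.5100   0.0675   0.0725]
  [ 0.1175   0.5900   0.0550]
  [ 0.1150   0.2450   0.5525]
(I − A)⁻¹ = adj(I−A) / det(I−A) ≈
  [   1.3056     0.1728     0.1856]
  [   0.3008     1.5104     0.1408]
  [   0.2944     0.6272     1.4144]
x = (I − A)⁻¹ d = adj(I−A)·d / det(I−A), with det(I−A) = 0.390625:
  x_1 = (0.5100·185 + 0.0675·150 + 0.0725·240) / 0.390625 = 121.875 / 0.390625 = 312.00
  x_2 = (0.1175·185 + 0.5900·150 + 0.0550·240) / 0.390625 = 123.4375 / 0.390625 = 316.00
  x_3 = (0.1150·185 + 0.2450·150 + 0.5525·240) / 0.390625 = 190.625 / 0.390625 = 488.00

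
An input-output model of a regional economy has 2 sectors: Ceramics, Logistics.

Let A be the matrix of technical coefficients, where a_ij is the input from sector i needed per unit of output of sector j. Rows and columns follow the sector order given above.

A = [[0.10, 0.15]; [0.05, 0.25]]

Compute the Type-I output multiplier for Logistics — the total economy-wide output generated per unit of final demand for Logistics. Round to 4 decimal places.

I − A =
  [   0.90    -0.15]
  [  -0.05     0.75]
det(I−A) = (0.90)(0.75) − (-0.15)(-0.05) = 0.6675
adj(I−A) = [[0.75, 0.15], [0.05, 0.90]]
(I − A)⁻¹ = adj(I−A) / det(I−A) ≈
  [   1.12360     0.22472]
  [   0.07491     1.34831]
The output multiplier for sector j is the column-j sum of the Leontief inverse (I − A)⁻¹ = adj(I−A) / det(I−A).
Column L of adj(I−A): (0.15, 0.90); det(I−A) = 0.6675.
m_L = (0.15 + 0.90) / 0.6675 = 1.05 / 0.6675 ≈ 1.5730.

m_L = 1.5730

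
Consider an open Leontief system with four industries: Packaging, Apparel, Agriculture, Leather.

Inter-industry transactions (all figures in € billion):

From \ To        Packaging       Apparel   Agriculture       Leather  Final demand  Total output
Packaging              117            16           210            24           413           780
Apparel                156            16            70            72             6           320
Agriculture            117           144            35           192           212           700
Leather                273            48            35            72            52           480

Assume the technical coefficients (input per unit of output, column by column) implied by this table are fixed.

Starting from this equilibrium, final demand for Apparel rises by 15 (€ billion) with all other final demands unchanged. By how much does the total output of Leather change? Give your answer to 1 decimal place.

Technical coefficients a_ij = z_ij / X_j:
  a_11 = 117/780 = 0.15, a_21 = 156/780 = 0.20, a_31 = 117/780 = 0.15, a_41 = 273/780 = 0.35
  a_12 = 16/320 = 0.05, a_22 = 16/320 = 0.05, a_32 = 144/320 = 0.45, a_42 = 48/320 = 0.15
  a_13 = 210/700 = 0.30, a_23 = 70/700 = 0.10, a_33 = 35/700 = 0.05, a_43 = 35/700 = 0.05
  a_14 = 24/480 = 0.05, a_24 = 72/480 = 0.15, a_34 = 192/480 = 0.40, a_44 = 72/480 = 0.15
I − A =
  [   0.85    -0.05    -0.30    -0.05]
  [  -0.20     0.95    -0.10    -0.15]
  [  -0.15    -0.45     0.95    -0.40]
  [  -0.35    -0.15    -0.05     0.85]
Compute the cofactors C_ij = (−1)^(i+j)·(3×3 minor ij) of I−A; the adjugate is their transpose:
adj(I−A) = Cᵀ =
  [ 0.679125   0.180375   0.243250   0.186250]
  [ 0.235250   0.572125   0.144125   0.182625]
  [ 0.362875   0.382750   0.638000   0.389125]
  [ 0.342500   0.197750   0.163125   0.648875]
det(I−A) = Σ_j (I−A)_1j·C_1j = (0.85)(0.679125) + (-0.05)(0.235250) + (-0.30)(0.362875) + (-0.05)(0.342500) = 0.43950625
(I − A)⁻¹ = adj(I−A) / det(I−A) ≈
  [   1.5452     0.4104     0.5535     0.4238]
  [   0.5353     1.3017     0.3279     0.4155]
  [   0.8256     0.8709     1.4516     0.8854]
  [   0.7793     0.4499     0.3712     1.4764]
Δx = (I − A)⁻¹ Δd with Δd having +15 in the Apparel component and 0 elsewhere.
So Δx_4 = L_42 · (+15), where L_42 = adj(I−A)_42 / det(I−A) = 0.197750 / 0.43950625.
Δx_4 = 0.197750 × (+15) / 0.43950625 = 2.96625 / 0.43950625 ≈ 6.7.

Δx_4 = 6.7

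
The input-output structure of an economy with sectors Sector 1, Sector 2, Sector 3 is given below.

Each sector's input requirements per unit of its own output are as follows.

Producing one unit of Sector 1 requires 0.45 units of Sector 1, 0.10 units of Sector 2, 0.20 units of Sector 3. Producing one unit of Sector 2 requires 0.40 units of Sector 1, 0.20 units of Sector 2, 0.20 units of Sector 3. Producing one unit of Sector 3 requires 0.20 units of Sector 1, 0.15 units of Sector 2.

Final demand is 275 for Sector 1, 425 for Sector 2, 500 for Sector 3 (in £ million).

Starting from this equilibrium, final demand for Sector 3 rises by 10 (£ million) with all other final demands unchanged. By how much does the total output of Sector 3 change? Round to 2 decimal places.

I − A =
  [   0.55    -0.40    -0.20]
  [  -0.10     0.80    -0.15]
  [  -0.20    -0.20     1.00]
Cofactors of I−A, C_ij = (−1)^(i+j)·(minor ij) (rows/columns in the sector order above):
  C_11 = (0.80)(1.00) − (-0.15)(-0.20) = 0.7700
  C_12 = −[(-0.10)(1.00) − (-0.15)(-0.20)] = 0.1300
  C_13 = (-0.10)(-0.20) − (0.80)(-0.20) = 0.1800
  C_21 = −[(-0.40)(1.00) − (-0.20)(-0.20)] = 0.4400
  C_22 = (0.55)(1.00) − (-0.20)(-0.20) = 0.5100
  C_23 = −[(0.55)(-0.20) − (-0.40)(-0.20)] = 0.1900
  C_31 = (-0.40)(-0.15) − (-0.20)(0.80) = 0.2200
  C_32 = −[(0.55)(-0.15) − (-0.20)(-0.10)] = 0.1025
  C_33 = (0.55)(0.80) − (-0.40)(-0.10) = 0.4000
det(I−A) = Σ_j (I−A)_1j·C_1j = (0.55)(0.7700) + (-0.40)(0.1300) + (-0.20)(0.1800) = 0.3355
adj(I−A) = Cᵀ =
  [ 0.7700   0.4400   0.2200]
  [ 0.1300   0.5100   0.1025]
  [ 0.1800   0.1900   0.4000]
(I − A)⁻¹ = adj(I−A) / det(I−A) ≈
  [   2.2951     1.3115     0.6557]
  [   0.3875     1.5201     0.3055]
  [   0.5365     0.5663     1.1923]
Δx = (I − A)⁻¹ Δd with Δd having +10 in the Sector 3 component and 0 elsewhere.
So Δx_3 = L_33 · (+10), where L_33 = adj(I−A)_33 / det(I−A) = 0.4000 / 0.3355.
Δx_3 = 0.4000 × (+10) / 0.3355 = 4.00 / 0.3355 ≈ 11.92.

Δx_3 = 11.92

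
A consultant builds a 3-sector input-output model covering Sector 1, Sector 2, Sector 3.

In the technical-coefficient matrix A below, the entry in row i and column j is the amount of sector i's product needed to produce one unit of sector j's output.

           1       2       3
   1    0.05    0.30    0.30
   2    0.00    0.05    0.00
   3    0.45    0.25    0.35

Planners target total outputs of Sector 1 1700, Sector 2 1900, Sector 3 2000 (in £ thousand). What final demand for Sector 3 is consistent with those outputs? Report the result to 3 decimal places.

d_3 = 60.000

I − A =
  [   0.95    -0.30    -0.30]
  [   0.00     0.95     0.00]
  [  -0.45    -0.25     0.65]
d = (I − A) x:
  d_1 = (+0.95)·1700 + (-0.30)·1900 + (-0.30)·2000 = 445.000
  d_2 = (+0.00)·1700 + (+0.95)·1900 + (+0.00)·2000 = 1805.000
  d_3 = (-0.45)·1700 + (-0.25)·1900 + (+0.65)·2000 = 60.000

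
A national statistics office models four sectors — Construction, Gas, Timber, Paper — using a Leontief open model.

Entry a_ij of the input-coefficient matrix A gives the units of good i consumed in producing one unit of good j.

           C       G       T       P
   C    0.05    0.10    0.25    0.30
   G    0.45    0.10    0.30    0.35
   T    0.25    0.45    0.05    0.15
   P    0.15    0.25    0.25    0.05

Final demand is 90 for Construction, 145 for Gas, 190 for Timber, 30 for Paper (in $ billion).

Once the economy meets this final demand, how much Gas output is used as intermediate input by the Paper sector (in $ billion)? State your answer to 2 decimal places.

z_GP = 254.52

I − A =
  [   0.95    -0.10    -0.25    -0.30]
  [  -0.45     0.90    -0.30    -0.35]
  [  -0.25    -0.45     0.95    -0.15]
  [  -0.15    -0.25    -0.25     0.95]
Compute the cofactors C_ij = (−1)^(i+j)·(3×3 minor ij) of I−A; the adjugate is their transpose:
adj(I−A) = Cᵀ =
  [ 0.516500   0.307750   0.319125   0.326875]
  [ 0.539000   0.695250   0.494125   0.504375]
  [ 0.445000   0.466250   0.606875   0.408125]
  [ 0.340500   0.354250   0.340125   0.526875]
det(I−A) = Σ_j (I−A)_1j·C_1j = (0.95)(0.516500) + (-0.10)(0.539000) + (-0.25)(0.445000) + (-0.30)(0.340500) = 0.223375
(I − A)⁻¹ = adj(I−A) / det(I−A) ≈
  [   2.3123     1.3777     1.4287     1.4633]
  [   2.4130     3.1125     2.2121     2.2580]
  [   1.9922     2.0873     2.7168     1.8271]
  [   1.5243     1.5859     1.5227     2.3587]
First solve x = (I − A)⁻¹ d = adj(I−A)·d / det(I−A); in particular x_P = (0.340500·90 + 0.354250·145 + 0.340125·190 + 0.526875·30) / 0.223375 = 162.44125 / 0.223375 ≈ 727.2132.
Intermediate flow from G to P: z_GP = a_GP · x_P = 0.35 × 162.44125 / 0.223375 = 56.8544375 / 0.223375 ≈ 254.52.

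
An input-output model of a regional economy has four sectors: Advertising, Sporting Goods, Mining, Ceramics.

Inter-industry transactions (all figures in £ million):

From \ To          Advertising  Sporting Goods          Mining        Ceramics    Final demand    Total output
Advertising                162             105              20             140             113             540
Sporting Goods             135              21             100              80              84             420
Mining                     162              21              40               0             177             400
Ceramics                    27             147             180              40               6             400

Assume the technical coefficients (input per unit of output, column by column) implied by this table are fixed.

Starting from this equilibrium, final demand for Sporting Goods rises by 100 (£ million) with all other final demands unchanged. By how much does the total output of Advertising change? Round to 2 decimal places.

Δx_A = 108.96

Technical coefficients a_ij = z_ij / X_j:
  a_AA = 162/540 = 0.30, a_SA = 135/540 = 0.25, a_MA = 162/540 = 0.30, a_CA = 27/540 = 0.05
  a_AS = 105/420 = 0.25, a_SS = 21/420 = 0.05, a_MS = 21/420 = 0.05, a_CS = 147/420 = 0.35
  a_AM = 20/400 = 0.05, a_SM = 100/400 = 0.25, a_MM = 40/400 = 0.10, a_CM = 180/400 = 0.45
  a_AC = 140/400 = 0.35, a_SC = 80/400 = 0.20, a_MC = 0/400 = 0.00, a_CC = 40/400 = 0.10
I − A =
  [   0.70    -0.25    -0.05    -0.35]
  [  -0.25     0.95    -0.25    -0.20]
  [  -0.30    -0.05     0.90     0.00]
  [  -0.05    -0.35    -0.45     0.90]
Compute the cofactors C_ij = (−1)^(i+j)·(3×3 minor ij) of I−A; the adjugate is their transpose:
adj(I−A) = Cᵀ =
  [ 0.690750   0.322875   0.298250   0.340375]
  [ 0.306000   0.490500   0.267250   0.228000]
  [ 0.247250   0.134875   0.443500   0.126125]
  [ 0.281000   0.276125   0.342250   0.499875]
det(I−A) = Σ_j (I−A)_1j·C_1j = (0.70)(0.690750) + (-0.25)(0.306000) + (-0.05)(0.247250) + (-0.35)(0.281000) = 0.2963125
(I − A)⁻¹ = adj(I−A) / det(I−A) ≈
  [   2.3312     1.0896     1.0065     1.1487]
  [   1.0327     1.6553     0.9019     0.7695]
  [   0.8344     0.4552     1.4967     0.4256]
  [   0.9483     0.9319     1.1550     1.6870]
Δx = (I − A)⁻¹ Δd with Δd having +100 in the Sporting Goods component and 0 elsewhere.
So Δx_A = L_AS · (+100), where L_AS = adj(I−A)_AS / det(I−A) = 0.322875 / 0.2963125.
Δx_A = 0.322875 × (+100) / 0.2963125 = 32.2875 / 0.2963125 ≈ 108.96.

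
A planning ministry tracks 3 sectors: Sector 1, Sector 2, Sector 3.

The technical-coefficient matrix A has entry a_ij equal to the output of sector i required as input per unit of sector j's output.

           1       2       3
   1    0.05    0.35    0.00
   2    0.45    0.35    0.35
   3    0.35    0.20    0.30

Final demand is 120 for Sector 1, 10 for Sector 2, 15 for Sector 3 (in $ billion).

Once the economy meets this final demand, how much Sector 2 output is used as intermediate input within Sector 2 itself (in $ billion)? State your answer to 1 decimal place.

z_22 = 105.6

I − A =
  [   0.95    -0.35     0.00]
  [  -0.45     0.65    -0.35]
  [  -0.35    -0.20     0.70]
Cofactors of I−A, C_ij = (−1)^(i+j)·(minor ij) (rows/columns in the sector order above):
  C_11 = (0.65)(0.70) − (-0.35)(-0.20) = 0.3850
  C_12 = −[(-0.45)(0.70) − (-0.35)(-0.35)] = 0.4375
  C_13 = (-0.45)(-0.20) − (0.65)(-0.35) = 0.3175
  C_21 = −[(-0.35)(0.70) − (0.00)(-0.20)] = 0.2450
  C_22 = (0.95)(0.70) − (0.00)(-0.35) = 0.6650
  C_23 = −[(0.95)(-0.20) − (-0.35)(-0.35)] = 0.3125
  C_31 = (-0.35)(-0.35) − (0.00)(0.65) = 0.1225
  C_32 = −[(0.95)(-0.35) − (0.00)(-0.45)] = 0.3325
  C_33 = (0.95)(0.65) − (-0.35)(-0.45) = 0.4600
det(I−A) = Σ_j (I−A)_1j·C_1j = (0.95)(0.3850) + (-0.35)(0.4375) + (0.00)(0.3175) = 0.212625
adj(I−A) = Cᵀ =
  [ 0.3850   0.2450   0.1225]
  [ 0.4375   0.6650   0.3325]
  [ 0.3175   0.3125   0.4600]
(I − A)⁻¹ = adj(I−A) / det(I−A) ≈
  [   1.8107     1.1523     0.5761]
  [   2.0576     3.1276     1.5638]
  [   1.4932     1.4697     2.1634]
First solve x = (I − A)⁻¹ d = adj(I−A)·d / det(I−A); in particular x_2 = (0.4375·120 + 0.6650·10 + 0.3325·15) / 0.212625 = 64.1375 / 0.212625 ≈ 301.646.
Intermediate flow from 2 to 2: z_22 = a_22 · x_2 = 0.35 × 64.1375 / 0.212625 = 22.448125 / 0.212625 ≈ 105.6.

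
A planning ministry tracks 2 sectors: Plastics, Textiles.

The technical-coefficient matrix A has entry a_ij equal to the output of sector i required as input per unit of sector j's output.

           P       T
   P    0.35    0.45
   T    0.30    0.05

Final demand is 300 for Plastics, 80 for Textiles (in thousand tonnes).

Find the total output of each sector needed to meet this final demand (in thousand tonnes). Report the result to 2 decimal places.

I − A =
  [   0.65    -0.45]
  [  -0.30     0.95]
det(I−A) = (0.65)(0.95) − (-0.45)(-0.30) = 0.4825
adj(I−A) = [[0.95, 0.45], [0.30, 0.65]]
(I − A)⁻¹ = adj(I−A) / det(I−A) ≈
  [   1.9689     0.9326]
  [   0.6218     1.3472]
x = (I − A)⁻¹ d = adj(I−A)·d / det(I−A), with det(I−A) = 0.4825:
  x_P = (0.95·300 + 0.45·80) / 0.4825 = 321.00 / 0.4825 ≈ 665.28
  x_T = (0.30·300 + 0.65·80) / 0.4825 = 142.00 / 0.4825 ≈ 294.30

x_P = 665.28, x_T = 294.30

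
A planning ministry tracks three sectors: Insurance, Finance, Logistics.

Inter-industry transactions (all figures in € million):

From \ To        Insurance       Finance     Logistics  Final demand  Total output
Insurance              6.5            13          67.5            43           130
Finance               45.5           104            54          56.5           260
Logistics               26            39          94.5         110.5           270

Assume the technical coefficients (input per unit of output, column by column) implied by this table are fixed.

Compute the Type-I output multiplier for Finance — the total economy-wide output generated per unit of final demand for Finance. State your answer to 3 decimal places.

m_2 = 2.767

Technical coefficients a_ij = z_ij / X_j:
  a_11 = 6.5/130 = 0.05, a_21 = 45.5/130 = 0.35, a_31 = 26/130 = 0.20
  a_12 = 13/260 = 0.05, a_22 = 104/260 = 0.40, a_32 = 39/260 = 0.15
  a_13 = 67.5/270 = 0.25, a_23 = 54/270 = 0.20, a_33 = 94.5/270 = 0.35
I − A =
  [   0.95    -0.05    -0.25]
  [  -0.35     0.60    -0.20]
  [  -0.20    -0.15     0.65]
Cofactors of I−A, C_ij = (−1)^(i+j)·(minor ij) (rows/columns in the sector order above):
  C_11 = (0.60)(0.65) − (-0.20)(-0.15) = 0.3600
  C_12 = −[(-0.35)(0.65) − (-0.20)(-0.20)] = 0.2675
  C_13 = (-0.35)(-0.15) − (0.60)(-0.20) = 0.1725
  C_21 = −[(-0.05)(0.65) − (-0.25)(-0.15)] = 0.0700
  C_22 = (0.95)(0.65) − (-0.25)(-0.20) = 0.5675
  C_23 = −[(0.95)(-0.15) − (-0.05)(-0.20)] = 0.1525
  C_31 = (-0.05)(-0.20) − (-0.25)(0.60) = 0.1600
  C_32 = −[(0.95)(-0.20) − (-0.25)(-0.35)] = 0.2775
  C_33 = (0.95)(0.60) − (-0.05)(-0.35) = 0.5525
det(I−A) = Σ_j (I−A)_1j·C_1j = (0.95)(0.3600) + (-0.05)(0.2675) + (-0.25)(0.1725) = 0.2855
adj(I−A) = Cᵀ =
  [ 0.3600   0.0700   0.1600]
  [ 0.2675   0.5675   0.2775]
  [ 0.1725   0.1525   0.5525]
(I − A)⁻¹ = adj(I−A) / det(I−A) ≈
  [   1.2609     0.2452     0.5604]
  [   0.9370     1.9877     0.9720]
  [   0.6042     0.5342     1.9352]
The output multiplier for sector j is the column-j sum of the Leontief inverse (I − A)⁻¹ = adj(I−A) / det(I−A).
Column 2 of adj(I−A): (0.0700, 0.5675, 0.1525); det(I−A) = 0.2855.
m_2 = (0.0700 + 0.5675 + 0.1525) / 0.2855 = 0.79 / 0.2855 ≈ 2.767.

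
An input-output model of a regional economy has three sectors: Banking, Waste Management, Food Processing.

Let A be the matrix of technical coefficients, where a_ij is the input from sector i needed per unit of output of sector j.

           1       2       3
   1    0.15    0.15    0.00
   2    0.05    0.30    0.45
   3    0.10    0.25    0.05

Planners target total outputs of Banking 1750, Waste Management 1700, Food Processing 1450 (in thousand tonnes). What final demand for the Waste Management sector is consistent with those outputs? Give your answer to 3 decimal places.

I − A =
  [   0.85    -0.15     0.00]
  [  -0.05     0.70    -0.45]
  [  -0.10    -0.25     0.95]
d = (I − A) x:
  d_1 = (+0.85)·1750 + (-0.15)·1700 + (+0.00)·1450 = 1232.500
  d_2 = (-0.05)·1750 + (+0.70)·1700 + (-0.45)·1450 = 450.000
  d_3 = (-0.10)·1750 + (-0.25)·1700 + (+0.95)·1450 = 777.500

d_2 = 450.000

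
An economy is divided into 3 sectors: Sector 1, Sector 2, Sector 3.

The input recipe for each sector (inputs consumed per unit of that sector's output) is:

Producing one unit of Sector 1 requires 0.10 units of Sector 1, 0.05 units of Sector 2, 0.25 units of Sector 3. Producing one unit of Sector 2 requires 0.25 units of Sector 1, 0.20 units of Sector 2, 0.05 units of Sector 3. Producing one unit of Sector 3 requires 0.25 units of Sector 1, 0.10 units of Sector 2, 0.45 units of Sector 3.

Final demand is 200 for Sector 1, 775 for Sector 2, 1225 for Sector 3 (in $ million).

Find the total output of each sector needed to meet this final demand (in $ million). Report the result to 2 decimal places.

x_1 = 1461.10, x_2 = 1437.83, x_3 = 3022.12

I − A =
  [   0.90    -0.25    -0.25]
  [  -0.05     0.80    -0.10]
  [  -0.25    -0.05     0.55]
Cofactors of I−A, C_ij = (−1)^(i+j)·(minor ij) (rows/columns in the sector order above):
  C_11 = (0.80)(0.55) − (-0.10)(-0.05) = 0.4350
  C_12 = −[(-0.05)(0.55) − (-0.10)(-0.25)] = 0.0525
  C_13 = (-0.05)(-0.05) − (0.80)(-0.25) = 0.2025
  C_21 = −[(-0.25)(0.55) − (-0.25)(-0.05)] = 0.1500
  C_22 = (0.90)(0.55) − (-0.25)(-0.25) = 0.4325
  C_23 = −[(0.90)(-0.05) − (-0.25)(-0.25)] = 0.1075
  C_31 = (-0.25)(-0.10) − (-0.25)(0.80) = 0.2250
  C_32 = −[(0.90)(-0.10) − (-0.25)(-0.05)] = 0.1025
  C_33 = (0.90)(0.80) − (-0.25)(-0.05) = 0.7075
det(I−A) = Σ_j (I−A)_1j·C_1j = (0.90)(0.4350) + (-0.25)(0.0525) + (-0.25)(0.2025) = 0.32775
adj(I−A) = Cᵀ =
  [ 0.4350   0.1500   0.2250]
  [ 0.0525   0.4325   0.1025]
  [ 0.2025   0.1075   0.7075]
(I − A)⁻¹ = adj(I−A) / det(I−A) ≈
  [   1.3272     0.4577     0.6865]
  [   0.1602     1.3196     0.3127]
  [   0.6178     0.3280     2.1587]
x = (I − A)⁻¹ d = adj(I−A)·d / det(I−A), with det(I−A) = 0.32775:
  x_1 = (0.4350·200 + 0.1500·775 + 0.2250·1225) / 0.32775 = 478.875 / 0.32775 ≈ 1461.10
  x_2 = (0.0525·200 + 0.4325·775 + 0.1025·1225) / 0.32775 = 471.25 / 0.32775 ≈ 1437.83
  x_3 = (0.2025·200 + 0.1075·775 + 0.7075·1225) / 0.32775 = 990.50 / 0.32775 ≈ 3022.12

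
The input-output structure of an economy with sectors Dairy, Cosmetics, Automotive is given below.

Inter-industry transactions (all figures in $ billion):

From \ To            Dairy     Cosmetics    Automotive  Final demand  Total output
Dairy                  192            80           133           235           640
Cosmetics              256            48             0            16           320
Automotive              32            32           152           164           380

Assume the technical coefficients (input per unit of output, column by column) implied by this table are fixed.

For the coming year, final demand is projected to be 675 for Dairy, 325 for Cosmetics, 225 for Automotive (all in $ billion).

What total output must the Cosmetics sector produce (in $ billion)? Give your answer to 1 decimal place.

x_2 = 1209.6

Technical coefficients a_ij = z_ij / X_j:
  a_11 = 192/640 = 0.30, a_21 = 256/640 = 0.40, a_31 = 32/640 = 0.05
  a_12 = 80/320 = 0.25, a_22 = 48/320 = 0.15, a_32 = 32/320 = 0.10
  a_13 = 133/380 = 0.35, a_23 = 0/380 = 0.00, a_33 = 152/380 = 0.40
I − A =
  [   0.70    -0.25    -0.35]
  [  -0.40     0.85     0.00]
  [  -0.05    -0.10     0.60]
Cofactors of I−A, C_ij = (−1)^(i+j)·(minor ij) (rows/columns in the sector order above):
  C_11 = (0.85)(0.60) − (0.00)(-0.10) = 0.5100
  C_12 = −[(-0.40)(0.60) − (0.00)(-0.05)] = 0.2400
  C_13 = (-0.40)(-0.10) − (0.85)(-0.05) = 0.0825
  C_21 = −[(-0.25)(0.60) − (-0.35)(-0.10)] = 0.1850
  C_22 = (0.70)(0.60) − (-0.35)(-0.05) = 0.4025
  C_23 = −[(0.70)(-0.10) − (-0.25)(-0.05)] = 0.0825
  C_31 = (-0.25)(0.00) − (-0.35)(0.85) = 0.2975
  C_32 = −[(0.70)(0.00) − (-0.35)(-0.40)] = 0.1400
  C_33 = (0.70)(0.85) − (-0.25)(-0.40) = 0.4950
det(I−A) = Σ_j (I−A)_1j·C_1j = (0.70)(0.5100) + (-0.25)(0.2400) + (-0.35)(0.0825) = 0.268125
adj(I−A) = Cᵀ =
  [ 0.5100   0.1850   0.2975]
  [ 0.2400   0.4025   0.1400]
  [ 0.0825   0.0825   0.4950]
(I − A)⁻¹ = adj(I−A) / det(I−A) ≈
  [   1.9021     0.6900     1.1096]
  [   0.8951     1.5012     0.5221]
  [   0.3077     0.3077     1.8462]
x = (I − A)⁻¹ d = adj(I−A)·d / det(I−A), with det(I−A) = 0.268125:
  x_1 = (0.5100·675 + 0.1850·325 + 0.2975·225) / 0.268125 = 471.3125 / 0.268125 ≈ 1757.8
  x_2 = (0.2400·675 + 0.4025·325 + 0.1400·225) / 0.268125 = 324.3125 / 0.268125 ≈ 1209.6
  x_3 = (0.0825·675 + 0.0825·325 + 0.4950·225) / 0.268125 = 193.875 / 0.268125 ≈ 723.1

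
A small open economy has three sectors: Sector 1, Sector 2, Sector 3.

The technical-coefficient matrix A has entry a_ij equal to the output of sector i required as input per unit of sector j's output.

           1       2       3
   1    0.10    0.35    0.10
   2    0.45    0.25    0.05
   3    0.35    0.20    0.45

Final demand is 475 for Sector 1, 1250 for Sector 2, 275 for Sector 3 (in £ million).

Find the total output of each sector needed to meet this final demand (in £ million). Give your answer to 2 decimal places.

I − A =
  [   0.90    -0.35    -0.10]
  [  -0.45     0.75    -0.05]
  [  -0.35    -0.20     0.55]
Cofactors of I−A, C_ij = (−1)^(i+j)·(minor ij) (rows/columns in the sector order above):
  C_11 = (0.75)(0.55) − (-0.05)(-0.20) = 0.4025
  C_12 = −[(-0.45)(0.55) − (-0.05)(-0.35)] = 0.2650
  C_13 = (-0.45)(-0.20) − (0.75)(-0.35) = 0.3525
  C_21 = −[(-0.35)(0.55) − (-0.10)(-0.20)] = 0.2125
  C_22 = (0.90)(0.55) − (-0.10)(-0.35) = 0.4600
  C_23 = −[(0.90)(-0.20) − (-0.35)(-0.35)] = 0.3025
  C_31 = (-0.35)(-0.05) − (-0.10)(0.75) = 0.0925
  C_32 = −[(0.90)(-0.05) − (-0.10)(-0.45)] = 0.0900
  C_33 = (0.90)(0.75) − (-0.35)(-0.45) = 0.5175
det(I−A) = Σ_j (I−A)_1j·C_1j = (0.90)(0.4025) + (-0.35)(0.2650) + (-0.10)(0.3525) = 0.23425
adj(I−A) = Cᵀ =
  [ 0.4025   0.2125   0.0925]
  [ 0.2650   0.4600   0.0900]
  [ 0.3525   0.3025   0.5175]
(I − A)⁻¹ = adj(I−A) / det(I−A) ≈
  [   1.7182     0.9072     0.3949]
  [   1.1313     1.9637     0.3842]
  [   1.5048     1.2914     2.2092]
x = (I − A)⁻¹ d = adj(I−A)·d / det(I−A), with det(I−A) = 0.23425:
  x_1 = (0.4025·475 + 0.2125·1250 + 0.0925·275) / 0.23425 = 482.25 / 0.23425 ≈ 2058.70
  x_2 = (0.2650·475 + 0.4600·1250 + 0.0900·275) / 0.23425 = 725.625 / 0.23425 ≈ 3097.65
  x_3 = (0.3525·475 + 0.3025·1250 + 0.5175·275) / 0.23425 = 687.875 / 0.23425 ≈ 2936.50

x_1 = 2058.70, x_2 = 3097.65, x_3 = 2936.50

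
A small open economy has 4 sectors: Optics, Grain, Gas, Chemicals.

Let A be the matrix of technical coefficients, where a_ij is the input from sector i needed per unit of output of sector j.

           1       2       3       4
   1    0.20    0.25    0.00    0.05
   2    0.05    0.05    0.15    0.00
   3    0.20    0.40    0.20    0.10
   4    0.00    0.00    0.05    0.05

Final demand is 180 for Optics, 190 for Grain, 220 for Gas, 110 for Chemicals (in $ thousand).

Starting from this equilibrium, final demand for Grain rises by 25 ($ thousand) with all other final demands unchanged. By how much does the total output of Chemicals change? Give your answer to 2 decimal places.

I − A =
  [   0.80    -0.25     0.00    -0.05]
  [  -0.05     0.95    -0.15     0.00]
  [  -0.20    -0.40     0.80    -0.10]
  [   0.00     0.00    -0.05     0.95]
Compute the cofactors C_ij = (−1)^(i+j)·(3×3 minor ij) of I−A; the adjugate is their transpose:
adj(I−A) = Cᵀ =
  [ 0.660250   0.189750   0.038000   0.038750]
  [ 0.066250   0.603500   0.114125   0.015500]
  [ 0.199500   0.351500   0.710125   0.085250]
  [ 0.010500   0.018500   0.037375   0.542500]
det(I−A) = Σ_j (I−A)_1j·C_1j = (0.80)(0.660250) + (-0.25)(0.066250) + (0.00)(0.199500) + (-0.05)(0.010500) = 0.5111125
(I − A)⁻¹ = adj(I−A) / det(I−A) ≈
  [   1.2918     0.3712     0.0743     0.0758]
  [   0.1296     1.1808     0.2233     0.0303]
  [   0.3903     0.6877     1.3894     0.1668]
  [   0.0205     0.0362     0.0731     1.0614]
Δx = (I − A)⁻¹ Δd with Δd having +25 in the Grain component and 0 elsewhere.
So Δx_4 = L_42 · (+25), where L_42 = adj(I−A)_42 / det(I−A) = 0.018500 / 0.5111125.
Δx_4 = 0.018500 × (+25) / 0.5111125 = 0.4625 / 0.5111125 ≈ 0.90.

Δx_4 = 0.90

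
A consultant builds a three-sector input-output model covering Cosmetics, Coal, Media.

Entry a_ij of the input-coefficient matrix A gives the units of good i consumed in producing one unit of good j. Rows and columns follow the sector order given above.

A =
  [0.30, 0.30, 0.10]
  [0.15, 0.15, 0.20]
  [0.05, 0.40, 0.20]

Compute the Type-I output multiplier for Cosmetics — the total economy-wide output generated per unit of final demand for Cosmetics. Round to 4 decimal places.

m_1 = 2.2454

I − A =
  [   0.70    -0.30    -0.10]
  [  -0.15     0.85    -0.20]
  [  -0.05    -0.40     0.80]
Cofactors of I−A, C_ij = (−1)^(i+j)·(minor ij) (rows/columns in the sector order above):
  C_11 = (0.85)(0.80) − (-0.20)(-0.40) = 0.6000
  C_12 = −[(-0.15)(0.80) − (-0.20)(-0.05)] = 0.1300
  C_13 = (-0.15)(-0.40) − (0.85)(-0.05) = 0.1025
  C_21 = −[(-0.30)(0.80) − (-0.10)(-0.40)] = 0.2800
  C_22 = (0.70)(0.80) − (-0.10)(-0.05) = 0.5550
  C_23 = −[(0.70)(-0.40) − (-0.30)(-0.05)] = 0.2950
  C_31 = (-0.30)(-0.20) − (-0.10)(0.85) = 0.1450
  C_32 = −[(0.70)(-0.20) − (-0.10)(-0.15)] = 0.1550
  C_33 = (0.70)(0.85) − (-0.30)(-0.15) = 0.5500
det(I−A) = Σ_j (I−A)_1j·C_1j = (0.70)(0.6000) + (-0.30)(0.1300) + (-0.10)(0.1025) = 0.37075
adj(I−A) = Cᵀ =
  [ 0.6000   0.2800   0.1450]
  [ 0.1300   0.5550   0.1550]
  [ 0.1025   0.2950   0.5500]
(I − A)⁻¹ = adj(I−A) / det(I−A) ≈
  [   1.61834     0.75523     0.39110]
  [   0.35064     1.49697     0.41807]
  [   0.27647     0.79568     1.48348]
The output multiplier for sector j is the column-j sum of the Leontief inverse (I − A)⁻¹ = adj(I−A) / det(I−A).
Column 1 of adj(I−A): (0.6000, 0.1300, 0.1025); det(I−A) = 0.37075.
m_1 = (0.6000 + 0.1300 + 0.1025) / 0.37075 = 0.8325 / 0.37075 ≈ 2.2454.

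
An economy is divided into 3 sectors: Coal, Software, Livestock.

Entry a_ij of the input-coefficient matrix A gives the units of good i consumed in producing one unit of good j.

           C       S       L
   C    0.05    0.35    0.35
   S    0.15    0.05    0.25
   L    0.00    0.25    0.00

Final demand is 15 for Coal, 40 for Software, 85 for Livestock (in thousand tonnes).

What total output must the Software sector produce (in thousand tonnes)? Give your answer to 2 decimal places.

x_S = 83.47

I − A =
  [   0.95    -0.35    -0.35]
  [  -0.15     0.95    -0.25]
  [   0.00    -0.25     1.00]
Cofactors of I−A, C_ij = (−1)^(i+j)·(minor ij) (rows/columns in the sector order above):
  C_11 = (0.95)(1.00) − (-0.25)(-0.25) = 0.8875
  C_12 = −[(-0.15)(1.00) − (-0.25)(0.00)] = 0.1500
  C_13 = (-0.15)(-0.25) − (0.95)(0.00) = 0.0375
  C_21 = −[(-0.35)(1.00) − (-0.35)(-0.25)] = 0.4375
  C_22 = (0.95)(1.00) − (-0.35)(0.00) = 0.9500
  C_23 = −[(0.95)(-0.25) − (-0.35)(0.00)] = 0.2375
  C_31 = (-0.35)(-0.25) − (-0.35)(0.95) = 0.4200
  C_32 = −[(0.95)(-0.25) − (-0.35)(-0.15)] = 0.2900
  C_33 = (0.95)(0.95) − (-0.35)(-0.15) = 0.8500
det(I−A) = Σ_j (I−A)_1j·C_1j = (0.95)(0.8875) + (-0.35)(0.1500) + (-0.35)(0.0375) = 0.7775
adj(I−A) = Cᵀ =
  [ 0.8875   0.4375   0.4200]
  [ 0.1500   0.9500   0.2900]
  [ 0.0375   0.2375   0.8500]
(I − A)⁻¹ = adj(I−A) / det(I−A) ≈
  [   1.1415     0.5627     0.5402]
  [   0.1929     1.2219     0.3730]
  [   0.0482     0.3055     1.0932]
x = (I − A)⁻¹ d = adj(I−A)·d / det(I−A), with det(I−A) = 0.7775:
  x_C = (0.8875·15 + 0.4375·40 + 0.4200·85) / 0.7775 = 66.5125 / 0.7775 ≈ 85.55
  x_S = (0.1500·15 + 0.9500·40 + 0.2900·85) / 0.7775 = 64.90 / 0.7775 ≈ 83.47
  x_L = (0.0375·15 + 0.2375·40 + 0.8500·85) / 0.7775 = 82.3125 / 0.7775 ≈ 105.87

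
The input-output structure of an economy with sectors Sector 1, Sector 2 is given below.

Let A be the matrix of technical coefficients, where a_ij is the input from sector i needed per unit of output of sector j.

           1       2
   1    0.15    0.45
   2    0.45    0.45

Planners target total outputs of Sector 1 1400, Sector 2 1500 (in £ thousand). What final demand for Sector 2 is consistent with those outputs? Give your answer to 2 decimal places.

d_2 = 195.00

I − A =
  [   0.85    -0.45]
  [  -0.45     0.55]
d = (I − A) x:
  d_1 = (+0.85)·1400 + (-0.45)·1500 = 515.00
  d_2 = (-0.45)·1400 + (+0.55)·1500 = 195.00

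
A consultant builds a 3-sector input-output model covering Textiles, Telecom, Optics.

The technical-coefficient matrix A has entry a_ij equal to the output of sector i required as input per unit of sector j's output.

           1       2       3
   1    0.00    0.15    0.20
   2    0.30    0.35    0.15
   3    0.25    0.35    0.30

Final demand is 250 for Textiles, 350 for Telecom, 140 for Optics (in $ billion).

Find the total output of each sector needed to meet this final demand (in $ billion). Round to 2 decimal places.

x_1 = 587.49, x_2 = 1022.12, x_3 = 920.88

I − A =
  [   1.00    -0.15    -0.20]
  [  -0.30     0.65    -0.15]
  [  -0.25    -0.35     0.70]
Cofactors of I−A, C_ij = (−1)^(i+j)·(minor ij) (rows/columns in the sector order above):
  C_11 = (0.65)(0.70) − (-0.15)(-0.35) = 0.4025
  C_12 = −[(-0.30)(0.70) − (-0.15)(-0.25)] = 0.2475
  C_13 = (-0.30)(-0.35) − (0.65)(-0.25) = 0.2675
  C_21 = −[(-0.15)(0.70) − (-0.20)(-0.35)] = 0.1750
  C_22 = (1.00)(0.70) − (-0.20)(-0.25) = 0.6500
  C_23 = −[(1.00)(-0.35) − (-0.15)(-0.25)] = 0.3875
  C_31 = (-0.15)(-0.15) − (-0.20)(0.65) = 0.1525
  C_32 = −[(1.00)(-0.15) − (-0.20)(-0.30)] = 0.2100
  C_33 = (1.00)(0.65) − (-0.15)(-0.30) = 0.6050
det(I−A) = Σ_j (I−A)_1j·C_1j = (1.00)(0.4025) + (-0.15)(0.2475) + (-0.20)(0.2675) = 0.311875
adj(I−A) = Cᵀ =
  [ 0.4025   0.1750   0.1525]
  [ 0.2475   0.6500   0.2100]
  [ 0.2675   0.3875   0.6050]
(I − A)⁻¹ = adj(I−A) / det(I−A) ≈
  [   1.2906     0.5611     0.4890]
  [   0.7936     2.0842     0.6733]
  [   0.8577     1.2425     1.9399]
x = (I − A)⁻¹ d = adj(I−A)·d / det(I−A), with det(I−A) = 0.311875:
  x_1 = (0.4025·250 + 0.1750·350 + 0.1525·140) / 0.311875 = 183.225 / 0.311875 ≈ 587.49
  x_2 = (0.2475·250 + 0.6500·350 + 0.2100·140) / 0.311875 = 318.775 / 0.311875 ≈ 1022.12
  x_3 = (0.2675·250 + 0.3875·350 + 0.6050·140) / 0.311875 = 287.20 / 0.311875 ≈ 920.88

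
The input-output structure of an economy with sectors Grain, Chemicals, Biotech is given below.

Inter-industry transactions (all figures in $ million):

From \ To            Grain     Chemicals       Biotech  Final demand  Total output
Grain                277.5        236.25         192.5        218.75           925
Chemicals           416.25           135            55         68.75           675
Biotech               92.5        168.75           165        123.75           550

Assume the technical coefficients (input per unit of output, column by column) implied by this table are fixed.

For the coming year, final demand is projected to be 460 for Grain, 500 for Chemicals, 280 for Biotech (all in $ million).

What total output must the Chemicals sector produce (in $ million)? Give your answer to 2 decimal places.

Technical coefficients a_ij = z_ij / X_j:
  a_11 = 277.5/925 = 0.30, a_21 = 416.25/925 = 0.45, a_31 = 92.5/925 = 0.10
  a_12 = 236.25/675 = 0.35, a_22 = 135/675 = 0.20, a_32 = 168.75/675 = 0.25
  a_13 = 192.5/550 = 0.35, a_23 = 55/550 = 0.10, a_33 = 165/550 = 0.30
I − A =
  [   0.70    -0.35    -0.35]
  [  -0.45     0.80    -0.10]
  [  -0.10    -0.25     0.70]
Cofactors of I−A, C_ij = (−1)^(i+j)·(minor ij) (rows/columns in the sector order above):
  C_11 = (0.80)(0.70) − (-0.10)(-0.25) = 0.5350
  C_12 = −[(-0.45)(0.70) − (-0.10)(-0.10)] = 0.3250
  C_13 = (-0.45)(-0.25) − (0.80)(-0.10) = 0.1925
  C_21 = −[(-0.35)(0.70) − (-0.35)(-0.25)] = 0.3325
  C_22 = (0.70)(0.70) − (-0.35)(-0.10) = 0.4550
  C_23 = −[(0.70)(-0.25) − (-0.35)(-0.10)] = 0.2100
  C_31 = (-0.35)(-0.10) − (-0.35)(0.80) = 0.3150
  C_32 = −[(0.70)(-0.10) − (-0.35)(-0.45)] = 0.2275
  C_33 = (0.70)(0.80) − (-0.35)(-0.45) = 0.4025
det(I−A) = Σ_j (I−A)_1j·C_1j = (0.70)(0.5350) + (-0.35)(0.3250) + (-0.35)(0.1925) = 0.193375
adj(I−A) = Cᵀ =
  [ 0.5350   0.3325   0.3150]
  [ 0.3250   0.4550   0.2275]
  [ 0.1925   0.2100   0.4025]
(I − A)⁻¹ = adj(I−A) / det(I−A) ≈
  [   2.7666     1.7195     1.6290]
  [   1.6807     2.3529     1.1765]
  [   0.9955     1.0860     2.0814]
x = (I − A)⁻¹ d = adj(I−A)·d / det(I−A), with det(I−A) = 0.193375:
  x_1 = (0.5350·460 + 0.3325·500 + 0.3150·280) / 0.193375 = 500.55 / 0.193375 ≈ 2588.49
  x_2 = (0.3250·460 + 0.4550·500 + 0.2275·280) / 0.193375 = 440.70 / 0.193375 ≈ 2278.99
  x_3 = (0.1925·460 + 0.2100·500 + 0.4025·280) / 0.193375 = 306.25 / 0.193375 ≈ 1583.71

x_2 = 2278.99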